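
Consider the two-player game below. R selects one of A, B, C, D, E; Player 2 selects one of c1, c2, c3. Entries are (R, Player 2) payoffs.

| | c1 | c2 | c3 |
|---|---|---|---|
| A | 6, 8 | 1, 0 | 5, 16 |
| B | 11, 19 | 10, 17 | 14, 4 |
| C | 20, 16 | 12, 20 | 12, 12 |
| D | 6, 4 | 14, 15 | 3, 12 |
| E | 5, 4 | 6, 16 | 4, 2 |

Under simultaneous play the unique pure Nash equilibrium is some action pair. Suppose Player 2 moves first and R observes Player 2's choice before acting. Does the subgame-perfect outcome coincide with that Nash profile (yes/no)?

no

Work backward from R's decision.
- c1: R compares 6, 11, 20, 6, 5 and picks C; Player 2 would get 16.
- c2: R compares 1, 10, 12, 14, 6 and picks D; Player 2 would get 15.
- c3: R compares 5, 14, 12, 3, 4 and picks B; Player 2 would get 4.
Among 16, 15, 4, the best is 16 at c1. Subgame-perfect outcome: (C, c1) with payoffs (20, 16).
Now find the simultaneous Nash equilibrium.
R's best replies: c1→C; c2→D; c3→B.
Player 2's best replies: A→c3; B→c1; C→c2; D→c2; E→c2.
Only (D, c2) has each player best-responding; Nash payoffs (14, 15).
Sequential outcome (C, c1) differs from the Nash profile (D, c2).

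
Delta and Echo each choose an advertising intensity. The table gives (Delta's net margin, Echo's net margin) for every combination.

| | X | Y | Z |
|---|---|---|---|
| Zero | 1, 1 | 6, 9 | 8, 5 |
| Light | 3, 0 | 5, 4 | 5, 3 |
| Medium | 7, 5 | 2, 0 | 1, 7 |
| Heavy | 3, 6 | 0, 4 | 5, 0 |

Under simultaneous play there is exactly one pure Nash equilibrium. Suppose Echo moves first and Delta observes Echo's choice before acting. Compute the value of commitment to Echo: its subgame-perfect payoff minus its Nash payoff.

0

Work backward from Delta's decision.
- X → Delta plays Medium (best of 1, 3, 7, 3); Echo gets 5.
- Y → Delta plays Zero (best of 6, 5, 2, 0); Echo gets 9.
- Z → Delta plays Zero (best of 8, 5, 1, 5); Echo gets 5.
Maximizing over 5, 9, 5, Echo chooses Y. Subgame-perfect outcome: (Zero, Y) with payoffs (6, 9).
For the simultaneous game, intersect best replies.
Delta's best replies: X→Medium; Y→Zero; Z→Zero.
Echo's best replies: Zero→Y; Light→Y; Medium→Z; Heavy→X.
Only (Zero, Y) has each player best-responding; Nash payoffs (6, 9).
Echo's commitment gain: 9 − 9 = 0.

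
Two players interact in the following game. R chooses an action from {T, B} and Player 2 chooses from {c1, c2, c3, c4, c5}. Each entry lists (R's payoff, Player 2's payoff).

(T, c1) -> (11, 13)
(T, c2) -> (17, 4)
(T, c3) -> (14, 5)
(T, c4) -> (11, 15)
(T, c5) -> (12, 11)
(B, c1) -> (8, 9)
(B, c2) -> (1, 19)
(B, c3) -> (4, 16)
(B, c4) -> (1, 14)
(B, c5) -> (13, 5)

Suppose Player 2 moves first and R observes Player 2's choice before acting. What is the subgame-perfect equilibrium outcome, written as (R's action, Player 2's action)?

Work backward from R's decision.
- c1 → R plays T (best of 11, 8); Player 2 gets 13.
- c2 → R plays T (best of 17, 1); Player 2 gets 4.
- c3 → R plays T (best of 14, 4); Player 2 gets 5.
- c4 → R plays T (best of 11, 1); Player 2 gets 15.
- c5 → R plays B (best of 12, 13); Player 2 gets 5.
Maximizing over 13, 4, 5, 15, 5, Player 2 chooses c4. Subgame-perfect outcome: (T, c4) with payoffs (11, 15).

(T, c4)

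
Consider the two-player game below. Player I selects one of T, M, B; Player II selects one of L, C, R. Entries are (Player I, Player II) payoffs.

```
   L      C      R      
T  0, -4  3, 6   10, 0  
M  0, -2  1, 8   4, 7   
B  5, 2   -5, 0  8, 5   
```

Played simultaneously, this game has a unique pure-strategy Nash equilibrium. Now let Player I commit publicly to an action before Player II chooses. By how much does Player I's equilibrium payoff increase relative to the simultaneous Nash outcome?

Player II best-responds to each possible Player I move:
- T: BR = C, leader payoff 3.
- M: BR = C, leader payoff 1.
- B: BR = R, leader payoff 8.
Maximizing over 3, 1, 8, Player I chooses B. Subgame-perfect outcome: (B, R) with payoffs (8, 5).
Under simultaneous play:
Player I's best replies: L→B; C→T; R→T.
Player II's best replies: T→C; M→C; B→R.
The unique mutual best reply is (T, C), giving (3, 6).
Player I's commitment gain: 8 − 3 = 5.

5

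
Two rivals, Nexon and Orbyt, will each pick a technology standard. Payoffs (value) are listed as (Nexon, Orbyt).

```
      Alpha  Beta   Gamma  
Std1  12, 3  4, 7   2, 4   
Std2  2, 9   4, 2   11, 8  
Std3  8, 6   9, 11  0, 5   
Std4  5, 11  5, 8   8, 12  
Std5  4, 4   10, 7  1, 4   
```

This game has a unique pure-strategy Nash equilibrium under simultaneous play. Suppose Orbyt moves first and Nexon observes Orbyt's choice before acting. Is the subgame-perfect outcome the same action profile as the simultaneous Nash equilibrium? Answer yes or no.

Backward induction with Orbyt moving first.
- Alpha → Nexon plays Std1 (best of 12, 2, 8, 5, 4); Orbyt gets 3.
- Beta → Nexon plays Std5 (best of 4, 4, 9, 5, 10); Orbyt gets 7.
- Gamma → Nexon plays Std2 (best of 2, 11, 0, 8, 1); Orbyt gets 8.
Among 3, 7, 8, the best is 8 at Gamma. Subgame-perfect outcome: (Std2, Gamma) with payoffs (11, 8).
Now find the simultaneous Nash equilibrium.
Nexon's best replies: Alpha→Std1; Beta→Std5; Gamma→Std2.
Orbyt's best replies: Std1→Beta; Std2→Alpha; Std3→Beta; Std4→Gamma; Std5→Beta.
Only (Std5, Beta) has each player best-responding; Nash payoffs (10, 7).
Sequential outcome (Std2, Gamma) differs from the Nash profile (Std5, Beta).

no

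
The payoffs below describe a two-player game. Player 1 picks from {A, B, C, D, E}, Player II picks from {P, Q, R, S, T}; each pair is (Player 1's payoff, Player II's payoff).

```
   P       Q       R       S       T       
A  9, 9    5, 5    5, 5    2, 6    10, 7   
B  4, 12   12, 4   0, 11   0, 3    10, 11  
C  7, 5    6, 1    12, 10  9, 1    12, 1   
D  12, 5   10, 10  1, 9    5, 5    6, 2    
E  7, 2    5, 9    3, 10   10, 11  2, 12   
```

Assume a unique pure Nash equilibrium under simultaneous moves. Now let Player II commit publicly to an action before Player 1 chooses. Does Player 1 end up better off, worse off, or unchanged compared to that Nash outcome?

Work backward from Player 1's decision.
- P → Player 1 plays D (best of 9, 4, 7, 12, 7); Player II gets 5.
- Q → Player 1 plays B (best of 5, 12, 6, 10, 5); Player II gets 4.
- R → Player 1 plays C (best of 5, 0, 12, 1, 3); Player II gets 10.
- S → Player 1 plays E (best of 2, 0, 9, 5, 10); Player II gets 11.
- T → Player 1 plays C (best of 10, 10, 12, 6, 2); Player II gets 1.
Among 5, 4, 10, 11, 1, the best is 11 at S. Subgame-perfect outcome: (E, S) with payoffs (10, 11).
Under simultaneous play:
Player 1's best replies: P→D; Q→B; R→C; S→E; T→C.
Player II's best replies: A→P; B→P; C→R; D→Q; E→T.
The unique mutual best reply is (C, R), giving (12, 10).
Player 1 earns 10 sequentially versus 12 at the Nash outcome: worse off.

worse off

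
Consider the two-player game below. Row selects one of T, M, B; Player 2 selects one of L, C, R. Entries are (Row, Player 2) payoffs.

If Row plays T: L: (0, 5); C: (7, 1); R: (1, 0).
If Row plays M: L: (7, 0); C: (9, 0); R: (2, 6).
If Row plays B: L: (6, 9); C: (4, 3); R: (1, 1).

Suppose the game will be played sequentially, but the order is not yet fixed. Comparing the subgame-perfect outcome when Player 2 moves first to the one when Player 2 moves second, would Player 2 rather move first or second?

If Row leads: Player 2's best replies are T→L, M→R, B→L; Row's induced payoffs 0, 2, 6; outcome (B, L), payoffs (6, 9).
If Player 2 leads: Row's best replies are L→M, C→M, R→M; Player 2's induced payoffs 0, 0, 6; outcome (M, R), payoffs (2, 6).
Player 2 gets 6 moving first and 9 moving second, so Player 2 prefers to move second.

second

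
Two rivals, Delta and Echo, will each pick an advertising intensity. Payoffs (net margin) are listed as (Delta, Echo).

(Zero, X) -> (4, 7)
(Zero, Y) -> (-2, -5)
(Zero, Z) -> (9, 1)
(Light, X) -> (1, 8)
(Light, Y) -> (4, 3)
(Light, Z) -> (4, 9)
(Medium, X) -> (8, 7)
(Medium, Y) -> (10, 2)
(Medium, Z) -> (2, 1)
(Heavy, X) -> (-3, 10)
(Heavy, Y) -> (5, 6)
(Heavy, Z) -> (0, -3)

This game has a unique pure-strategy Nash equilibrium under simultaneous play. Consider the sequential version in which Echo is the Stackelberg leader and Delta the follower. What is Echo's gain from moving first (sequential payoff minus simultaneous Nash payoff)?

Work backward from Delta's decision.
- X → Delta plays Medium (best of 4, 1, 8, -3); Echo gets 7.
- Y → Delta plays Medium (best of -2, 4, 10, 5); Echo gets 2.
- Z → Delta plays Zero (best of 9, 4, 2, 0); Echo gets 1.
Maximizing over 7, 2, 1, Echo chooses X. Subgame-perfect outcome: (Medium, X) with payoffs (8, 7).
Now find the simultaneous Nash equilibrium.
Delta's best replies: X→Medium; Y→Medium; Z→Zero.
Echo's best replies: Zero→X; Light→Z; Medium→X; Heavy→X.
The unique mutual best reply is (Medium, X), giving (8, 7).
Echo's commitment gain: 7 − 7 = 0.

0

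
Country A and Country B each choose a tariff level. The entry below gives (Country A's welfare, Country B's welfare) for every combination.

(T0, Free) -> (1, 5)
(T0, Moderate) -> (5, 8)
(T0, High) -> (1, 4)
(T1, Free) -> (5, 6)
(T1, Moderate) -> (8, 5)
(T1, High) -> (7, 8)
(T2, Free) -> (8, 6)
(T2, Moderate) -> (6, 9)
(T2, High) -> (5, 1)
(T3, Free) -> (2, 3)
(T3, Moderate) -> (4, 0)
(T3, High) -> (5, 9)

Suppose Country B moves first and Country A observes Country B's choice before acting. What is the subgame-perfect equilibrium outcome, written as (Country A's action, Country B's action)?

(T1, High)

Backward induction with Country B moving first.
- Free: BR = T2, leader payoff 6.
- Moderate: BR = T1, leader payoff 5.
- High: BR = T1, leader payoff 8.
Maximizing over 6, 5, 8, Country B chooses High. Subgame-perfect outcome: (T1, High) with payoffs (7, 8).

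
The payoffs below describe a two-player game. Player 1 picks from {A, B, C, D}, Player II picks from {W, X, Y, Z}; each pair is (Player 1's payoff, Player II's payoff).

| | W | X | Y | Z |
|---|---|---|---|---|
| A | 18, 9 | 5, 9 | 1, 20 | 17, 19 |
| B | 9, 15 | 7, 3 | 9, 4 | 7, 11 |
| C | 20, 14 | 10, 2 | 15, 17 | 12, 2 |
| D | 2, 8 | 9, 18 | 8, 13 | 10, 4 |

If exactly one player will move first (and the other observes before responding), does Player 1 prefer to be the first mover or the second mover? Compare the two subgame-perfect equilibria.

second

If Player 1 leads: Player II's best replies are A→Y, B→W, C→Y, D→X; Player 1's induced payoffs 1, 9, 15, 9; outcome (C, Y), payoffs (15, 17).
If Player II leads: Player 1's best replies are W→C, X→C, Y→C, Z→A; Player II's induced payoffs 14, 2, 17, 19; outcome (A, Z), payoffs (17, 19).
Player 1 gets 15 moving first and 17 moving second, so Player 1 prefers to move second.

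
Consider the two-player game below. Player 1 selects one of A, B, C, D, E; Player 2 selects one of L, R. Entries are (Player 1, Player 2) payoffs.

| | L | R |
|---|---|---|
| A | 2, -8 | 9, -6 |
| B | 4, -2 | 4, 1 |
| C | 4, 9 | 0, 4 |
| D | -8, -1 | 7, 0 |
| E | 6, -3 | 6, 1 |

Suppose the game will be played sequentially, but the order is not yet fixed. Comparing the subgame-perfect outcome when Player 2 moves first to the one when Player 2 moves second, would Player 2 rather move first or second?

first

If Player 1 leads: Player 2's best replies are A→R, B→R, C→L, D→R, E→R; Player 1's induced payoffs 9, 4, 4, 7, 6; outcome (A, R), payoffs (9, -6).
If Player 2 leads: Player 1's best replies are L→E, R→A; Player 2's induced payoffs -3, -6; outcome (E, L), payoffs (6, -3).
Player 2 gets -3 moving first and -6 moving second, so Player 2 prefers to move first.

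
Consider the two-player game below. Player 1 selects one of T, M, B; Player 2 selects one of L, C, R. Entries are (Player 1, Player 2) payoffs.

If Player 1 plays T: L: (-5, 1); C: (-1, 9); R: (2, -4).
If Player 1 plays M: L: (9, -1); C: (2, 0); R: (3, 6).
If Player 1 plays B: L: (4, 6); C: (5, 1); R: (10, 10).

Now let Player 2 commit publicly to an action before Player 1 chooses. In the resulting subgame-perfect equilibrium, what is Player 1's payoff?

Solve by backward induction (Player 2 leads).
- L: Player 1 compares -5, 9, 4 and picks M; Player 2 would get -1.
- C: Player 1 compares -1, 2, 5 and picks B; Player 2 would get 1.
- R: Player 1 compares 2, 3, 10 and picks B; Player 2 would get 10.
Among -1, 1, 10, the best is 10 at R. Subgame-perfect outcome: (B, R) with payoffs (10, 10).

10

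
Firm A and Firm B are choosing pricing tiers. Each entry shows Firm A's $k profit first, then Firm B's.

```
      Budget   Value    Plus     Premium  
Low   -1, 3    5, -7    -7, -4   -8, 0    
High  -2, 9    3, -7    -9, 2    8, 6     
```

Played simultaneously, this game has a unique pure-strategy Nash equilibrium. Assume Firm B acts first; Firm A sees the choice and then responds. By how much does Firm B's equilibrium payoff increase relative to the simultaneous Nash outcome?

3

Backward induction with Firm B moving first.
- Budget: BR = Low, leader payoff 3.
- Value: BR = Low, leader payoff -7.
- Plus: BR = Low, leader payoff -4.
- Premium: BR = High, leader payoff 6.
Firm B's induced payoffs are 3, -7, -4, 6, so Firm B commits to Premium. Subgame-perfect outcome: (High, Premium) with payoffs (8, 6).
Now find the simultaneous Nash equilibrium.
Firm A's best replies: Budget→Low; Value→Low; Plus→Low; Premium→High.
Firm B's best replies: Low→Budget; High→Budget.
The unique mutual best reply is (Low, Budget), giving (-1, 3).
Firm B's commitment gain: 6 − 3 = 3.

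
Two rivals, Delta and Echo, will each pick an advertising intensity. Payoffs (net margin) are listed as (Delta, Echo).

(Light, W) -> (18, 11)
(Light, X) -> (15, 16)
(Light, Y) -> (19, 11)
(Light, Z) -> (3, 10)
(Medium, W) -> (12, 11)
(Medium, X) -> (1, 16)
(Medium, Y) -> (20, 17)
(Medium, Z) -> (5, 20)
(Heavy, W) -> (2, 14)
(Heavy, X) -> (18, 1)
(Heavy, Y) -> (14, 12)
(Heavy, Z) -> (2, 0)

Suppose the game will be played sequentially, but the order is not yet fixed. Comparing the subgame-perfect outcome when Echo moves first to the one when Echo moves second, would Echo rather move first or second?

If Delta leads: Echo's best replies are Light→X, Medium→Z, Heavy→W; Delta's induced payoffs 15, 5, 2; outcome (Light, X), payoffs (15, 16).
If Echo leads: Delta's best replies are W→Light, X→Heavy, Y→Medium, Z→Medium; Echo's induced payoffs 11, 1, 17, 20; outcome (Medium, Z), payoffs (5, 20).
Echo gets 20 moving first and 16 moving second, so Echo prefers to move first.

first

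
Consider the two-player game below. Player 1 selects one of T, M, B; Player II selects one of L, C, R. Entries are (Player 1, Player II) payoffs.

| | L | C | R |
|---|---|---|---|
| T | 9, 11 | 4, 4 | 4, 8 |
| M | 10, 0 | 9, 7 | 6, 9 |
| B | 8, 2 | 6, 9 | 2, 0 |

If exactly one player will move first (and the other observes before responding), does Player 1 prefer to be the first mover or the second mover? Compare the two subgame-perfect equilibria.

first

If Player 1 leads: Player II's best replies are T→L, M→R, B→C; Player 1's induced payoffs 9, 6, 6; outcome (T, L), payoffs (9, 11).
If Player II leads: Player 1's best replies are L→M, C→M, R→M; Player II's induced payoffs 0, 7, 9; outcome (M, R), payoffs (6, 9).
Player 1 gets 9 moving first and 6 moving second, so Player 1 prefers to move first.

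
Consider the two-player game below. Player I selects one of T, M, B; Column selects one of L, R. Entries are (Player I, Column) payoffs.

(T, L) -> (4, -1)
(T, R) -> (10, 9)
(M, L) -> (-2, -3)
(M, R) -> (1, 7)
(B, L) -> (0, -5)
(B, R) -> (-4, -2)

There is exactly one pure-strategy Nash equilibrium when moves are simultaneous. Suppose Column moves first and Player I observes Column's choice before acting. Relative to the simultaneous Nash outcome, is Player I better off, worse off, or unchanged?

unchanged

Work backward from Player I's decision.
- L: BR = T, leader payoff -1.
- R: BR = T, leader payoff 9.
Among -1, 9, the best is 9 at R. Subgame-perfect outcome: (T, R) with payoffs (10, 9).
Now find the simultaneous Nash equilibrium.
Player I's best replies: L→T; R→T.
Column's best replies: T→R; M→R; B→R.
The unique mutual best reply is (T, R), giving (10, 9).
Player I earns 10 sequentially versus 10 at the Nash outcome: unchanged.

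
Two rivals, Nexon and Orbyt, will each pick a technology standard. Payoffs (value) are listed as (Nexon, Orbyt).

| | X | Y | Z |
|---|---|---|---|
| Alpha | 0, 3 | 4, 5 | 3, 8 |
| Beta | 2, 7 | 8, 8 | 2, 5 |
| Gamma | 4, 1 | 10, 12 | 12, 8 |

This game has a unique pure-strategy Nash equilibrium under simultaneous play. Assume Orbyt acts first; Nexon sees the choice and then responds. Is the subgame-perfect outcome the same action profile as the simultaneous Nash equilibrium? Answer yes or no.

Backward induction with Orbyt moving first.
- X: BR = Gamma, leader payoff 1.
- Y: BR = Gamma, leader payoff 12.
- Z: BR = Gamma, leader payoff 8.
Maximizing over 1, 12, 8, Orbyt chooses Y. Subgame-perfect outcome: (Gamma, Y) with payoffs (10, 12).
Under simultaneous play:
Nexon's best replies: X→Gamma; Y→Gamma; Z→Gamma.
Orbyt's best replies: Alpha→Z; Beta→Y; Gamma→Y.
The unique mutual best reply is (Gamma, Y), giving (10, 12).
Sequential outcome (Gamma, Y) coincides with the Nash profile (Gamma, Y).

yes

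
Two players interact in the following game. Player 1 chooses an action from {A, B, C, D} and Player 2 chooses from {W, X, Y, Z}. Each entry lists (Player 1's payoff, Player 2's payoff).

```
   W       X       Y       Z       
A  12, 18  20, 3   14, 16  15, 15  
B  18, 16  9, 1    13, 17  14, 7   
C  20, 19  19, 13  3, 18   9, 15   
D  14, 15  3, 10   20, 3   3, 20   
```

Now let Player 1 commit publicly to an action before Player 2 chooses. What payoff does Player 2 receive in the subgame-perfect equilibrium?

Solve by backward induction (Player 1 leads).
- A: Player 2 compares 18, 3, 16, 15 and picks W; Player 1 would get 12.
- B: Player 2 compares 16, 1, 17, 7 and picks Y; Player 1 would get 13.
- C: Player 2 compares 19, 13, 18, 15 and picks W; Player 1 would get 20.
- D: Player 2 compares 15, 10, 3, 20 and picks Z; Player 1 would get 3.
Maximizing over 12, 13, 20, 3, Player 1 chooses C. Subgame-perfect outcome: (C, W) with payoffs (20, 19).

19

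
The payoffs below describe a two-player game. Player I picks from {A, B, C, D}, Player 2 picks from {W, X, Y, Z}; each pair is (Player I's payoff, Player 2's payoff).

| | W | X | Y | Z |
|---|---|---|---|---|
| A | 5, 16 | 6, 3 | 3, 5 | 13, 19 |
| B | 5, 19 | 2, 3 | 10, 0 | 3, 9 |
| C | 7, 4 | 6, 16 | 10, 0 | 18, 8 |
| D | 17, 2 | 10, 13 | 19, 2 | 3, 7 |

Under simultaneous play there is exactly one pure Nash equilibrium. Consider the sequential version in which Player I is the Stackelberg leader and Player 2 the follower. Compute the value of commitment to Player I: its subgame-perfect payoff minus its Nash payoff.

Player 2 best-responds to each possible Player I move:
- A: BR = Z, leader payoff 13.
- B: BR = W, leader payoff 5.
- C: BR = X, leader payoff 6.
- D: BR = X, leader payoff 10.
Among 13, 5, 6, 10, the best is 13 at A. Subgame-perfect outcome: (A, Z) with payoffs (13, 19).
For the simultaneous game, intersect best replies.
Player I's best replies: W→D; X→D; Y→D; Z→C.
Player 2's best replies: A→Z; B→W; C→X; D→X.
The unique mutual best reply is (D, X), giving (10, 13).
Player I's commitment gain: 13 − 10 = 3.

3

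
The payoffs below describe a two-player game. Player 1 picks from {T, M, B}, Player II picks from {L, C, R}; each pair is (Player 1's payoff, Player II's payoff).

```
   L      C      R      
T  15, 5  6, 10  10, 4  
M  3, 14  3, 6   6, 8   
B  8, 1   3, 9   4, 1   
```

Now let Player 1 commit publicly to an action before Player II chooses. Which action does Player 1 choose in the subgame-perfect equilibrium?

Backward induction with Player 1 moving first.
- T → Player II plays C (best of 5, 10, 4); Player 1 gets 6.
- M → Player II plays L (best of 14, 6, 8); Player 1 gets 3.
- B → Player II plays C (best of 1, 9, 1); Player 1 gets 3.
Among 6, 3, 3, the best is 6 at T. Subgame-perfect outcome: (T, C) with payoffs (6, 10).

T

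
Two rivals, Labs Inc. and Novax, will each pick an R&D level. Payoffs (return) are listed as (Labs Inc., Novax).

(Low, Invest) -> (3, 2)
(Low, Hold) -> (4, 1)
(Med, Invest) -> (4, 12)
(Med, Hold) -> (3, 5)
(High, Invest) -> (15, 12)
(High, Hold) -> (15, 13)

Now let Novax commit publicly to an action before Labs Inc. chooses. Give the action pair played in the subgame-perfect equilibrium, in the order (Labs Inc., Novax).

Backward induction with Novax moving first.
- Invest: BR = High, leader payoff 12.
- Hold: BR = High, leader payoff 13.
Novax's induced payoffs are 12, 13, so Novax commits to Hold. Subgame-perfect outcome: (High, Hold) with payoffs (15, 13).

(High, Hold)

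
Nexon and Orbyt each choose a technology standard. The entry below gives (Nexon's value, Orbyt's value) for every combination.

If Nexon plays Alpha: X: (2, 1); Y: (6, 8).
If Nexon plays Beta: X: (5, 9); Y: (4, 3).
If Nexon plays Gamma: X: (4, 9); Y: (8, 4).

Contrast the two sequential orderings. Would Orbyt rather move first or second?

If Nexon leads: Orbyt's best replies are Alpha→Y, Beta→X, Gamma→X; Nexon's induced payoffs 6, 5, 4; outcome (Alpha, Y), payoffs (6, 8).
If Orbyt leads: Nexon's best replies are X→Beta, Y→Gamma; Orbyt's induced payoffs 9, 4; outcome (Beta, X), payoffs (5, 9).
Orbyt gets 9 moving first and 8 moving second, so Orbyt prefers to move first.

first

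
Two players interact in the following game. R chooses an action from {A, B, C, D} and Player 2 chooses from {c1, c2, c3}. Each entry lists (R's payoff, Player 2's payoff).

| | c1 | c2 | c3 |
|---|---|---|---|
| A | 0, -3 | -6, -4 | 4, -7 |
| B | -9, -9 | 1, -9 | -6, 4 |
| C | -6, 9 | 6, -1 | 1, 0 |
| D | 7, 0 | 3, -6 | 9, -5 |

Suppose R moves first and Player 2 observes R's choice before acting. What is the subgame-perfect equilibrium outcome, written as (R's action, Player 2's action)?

(D, c1)

Work backward from Player 2's decision.
- A: Player 2 compares -3, -4, -7 and picks c1; R would get 0.
- B: Player 2 compares -9, -9, 4 and picks c3; R would get -6.
- C: Player 2 compares 9, -1, 0 and picks c1; R would get -6.
- D: Player 2 compares 0, -6, -5 and picks c1; R would get 7.
Among 0, -6, -6, 7, the best is 7 at D. Subgame-perfect outcome: (D, c1) with payoffs (7, 0).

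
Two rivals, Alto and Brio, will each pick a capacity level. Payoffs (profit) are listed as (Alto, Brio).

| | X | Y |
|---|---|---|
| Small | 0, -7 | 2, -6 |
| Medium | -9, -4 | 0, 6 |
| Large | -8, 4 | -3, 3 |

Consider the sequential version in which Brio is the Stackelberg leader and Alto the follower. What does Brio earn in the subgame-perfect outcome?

Solve by backward induction (Brio leads).
- X → Alto plays Small (best of 0, -9, -8); Brio gets -7.
- Y → Alto plays Small (best of 2, 0, -3); Brio gets -6.
Among -7, -6, the best is -6 at Y. Subgame-perfect outcome: (Small, Y) with payoffs (2, -6).

-6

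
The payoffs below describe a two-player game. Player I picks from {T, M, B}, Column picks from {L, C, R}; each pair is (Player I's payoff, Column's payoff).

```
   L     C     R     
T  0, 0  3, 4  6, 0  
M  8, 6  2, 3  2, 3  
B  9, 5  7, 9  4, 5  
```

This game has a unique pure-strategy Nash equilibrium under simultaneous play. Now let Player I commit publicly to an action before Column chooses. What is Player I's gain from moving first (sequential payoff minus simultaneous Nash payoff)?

Backward induction with Player I moving first.
- T → Column plays C (best of 0, 4, 0); Player I gets 3.
- M → Column plays L (best of 6, 3, 3); Player I gets 8.
- B → Column plays C (best of 5, 9, 5); Player I gets 7.
Among 3, 8, 7, the best is 8 at M. Subgame-perfect outcome: (M, L) with payoffs (8, 6).
Under simultaneous play:
Player I's best replies: L→B; C→B; R→T.
Column's best replies: T→C; M→L; B→C.
The unique mutual best reply is (B, C), giving (7, 9).
Player I's commitment gain: 8 − 7 = 1.

1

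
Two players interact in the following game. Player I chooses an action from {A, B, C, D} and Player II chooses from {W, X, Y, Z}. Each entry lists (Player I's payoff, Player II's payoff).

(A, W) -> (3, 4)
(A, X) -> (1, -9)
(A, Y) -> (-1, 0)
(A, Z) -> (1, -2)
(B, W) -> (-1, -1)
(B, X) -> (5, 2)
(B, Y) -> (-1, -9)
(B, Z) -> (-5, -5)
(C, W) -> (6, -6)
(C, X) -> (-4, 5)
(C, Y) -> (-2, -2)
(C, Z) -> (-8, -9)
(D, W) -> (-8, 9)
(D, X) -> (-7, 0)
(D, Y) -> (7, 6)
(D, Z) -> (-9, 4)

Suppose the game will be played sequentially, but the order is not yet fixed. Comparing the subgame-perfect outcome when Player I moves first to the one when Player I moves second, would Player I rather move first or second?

second

If Player I leads: Player II's best replies are A→W, B→X, C→X, D→W; Player I's induced payoffs 3, 5, -4, -8; outcome (B, X), payoffs (5, 2).
If Player II leads: Player I's best replies are W→C, X→B, Y→D, Z→A; Player II's induced payoffs -6, 2, 6, -2; outcome (D, Y), payoffs (7, 6).
Player I gets 5 moving first and 7 moving second, so Player I prefers to move second.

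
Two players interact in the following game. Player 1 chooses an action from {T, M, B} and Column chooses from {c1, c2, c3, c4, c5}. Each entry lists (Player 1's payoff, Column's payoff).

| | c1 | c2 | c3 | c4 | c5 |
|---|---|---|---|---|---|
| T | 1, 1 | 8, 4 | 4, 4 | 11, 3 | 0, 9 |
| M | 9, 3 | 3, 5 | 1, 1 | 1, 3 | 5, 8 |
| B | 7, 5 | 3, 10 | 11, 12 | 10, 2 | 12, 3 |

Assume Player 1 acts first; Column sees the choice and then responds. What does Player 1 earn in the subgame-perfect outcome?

Column best-responds to each possible Player 1 move:
- T → Column plays c5 (best of 1, 4, 4, 3, 9); Player 1 gets 0.
- M → Column plays c5 (best of 3, 5, 1, 3, 8); Player 1 gets 5.
- B → Column plays c3 (best of 5, 10, 12, 2, 3); Player 1 gets 11.
Player 1's induced payoffs are 0, 5, 11, so Player 1 commits to B. Subgame-perfect outcome: (B, c3) with payoffs (11, 12).

11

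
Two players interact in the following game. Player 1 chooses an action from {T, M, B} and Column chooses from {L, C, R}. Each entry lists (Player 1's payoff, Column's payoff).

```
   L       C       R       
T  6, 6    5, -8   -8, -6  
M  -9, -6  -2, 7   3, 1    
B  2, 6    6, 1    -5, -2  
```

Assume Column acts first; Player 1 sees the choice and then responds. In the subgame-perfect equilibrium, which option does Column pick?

Player 1 best-responds to each possible Column move:
- L → Player 1 plays T (best of 6, -9, 2); Column gets 6.
- C → Player 1 plays B (best of 5, -2, 6); Column gets 1.
- R → Player 1 plays M (best of -8, 3, -5); Column gets 1.
Maximizing over 6, 1, 1, Column chooses L. Subgame-perfect outcome: (T, L) with payoffs (6, 6).

L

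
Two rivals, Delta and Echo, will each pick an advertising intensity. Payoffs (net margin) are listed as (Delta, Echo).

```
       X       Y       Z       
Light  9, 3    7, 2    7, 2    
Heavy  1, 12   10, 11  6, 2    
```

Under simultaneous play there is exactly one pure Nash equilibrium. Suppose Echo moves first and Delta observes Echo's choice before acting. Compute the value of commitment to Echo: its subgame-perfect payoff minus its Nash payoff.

Delta best-responds to each possible Echo move:
- X → Delta plays Light (best of 9, 1); Echo gets 3.
- Y → Delta plays Heavy (best of 7, 10); Echo gets 11.
- Z → Delta plays Light (best of 7, 6); Echo gets 2.
Among 3, 11, 2, the best is 11 at Y. Subgame-perfect outcome: (Heavy, Y) with payoffs (10, 11).
For the simultaneous game, intersect best replies.
Delta's best replies: X→Light; Y→Heavy; Z→Light.
Echo's best replies: Light→X; Heavy→X.
Only (Light, X) has each player best-responding; Nash payoffs (9, 3).
Echo's commitment gain: 11 − 3 = 8.

8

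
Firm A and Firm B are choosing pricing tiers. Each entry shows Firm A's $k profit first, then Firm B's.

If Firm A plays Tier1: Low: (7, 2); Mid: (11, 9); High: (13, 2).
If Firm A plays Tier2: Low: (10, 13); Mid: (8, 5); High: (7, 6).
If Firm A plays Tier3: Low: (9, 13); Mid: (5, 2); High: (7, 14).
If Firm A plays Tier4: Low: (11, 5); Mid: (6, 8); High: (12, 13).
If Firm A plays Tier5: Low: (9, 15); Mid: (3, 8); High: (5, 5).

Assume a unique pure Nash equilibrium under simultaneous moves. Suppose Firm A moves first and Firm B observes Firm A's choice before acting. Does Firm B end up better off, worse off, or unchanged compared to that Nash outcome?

better off

Solve by backward induction (Firm A leads).
- Tier1: Firm B compares 2, 9, 2 and picks Mid; Firm A would get 11.
- Tier2: Firm B compares 13, 5, 6 and picks Low; Firm A would get 10.
- Tier3: Firm B compares 13, 2, 14 and picks High; Firm A would get 7.
- Tier4: Firm B compares 5, 8, 13 and picks High; Firm A would get 12.
- Tier5: Firm B compares 15, 8, 5 and picks Low; Firm A would get 9.
Among 11, 10, 7, 12, 9, the best is 12 at Tier4. Subgame-perfect outcome: (Tier4, High) with payoffs (12, 13).
Under simultaneous play:
Firm A's best replies: Low→Tier4; Mid→Tier1; High→Tier1.
Firm B's best replies: Tier1→Mid; Tier2→Low; Tier3→High; Tier4→High; Tier5→Low.
The unique mutual best reply is (Tier1, Mid), giving (11, 9).
Firm B earns 13 sequentially versus 9 at the Nash outcome: better off.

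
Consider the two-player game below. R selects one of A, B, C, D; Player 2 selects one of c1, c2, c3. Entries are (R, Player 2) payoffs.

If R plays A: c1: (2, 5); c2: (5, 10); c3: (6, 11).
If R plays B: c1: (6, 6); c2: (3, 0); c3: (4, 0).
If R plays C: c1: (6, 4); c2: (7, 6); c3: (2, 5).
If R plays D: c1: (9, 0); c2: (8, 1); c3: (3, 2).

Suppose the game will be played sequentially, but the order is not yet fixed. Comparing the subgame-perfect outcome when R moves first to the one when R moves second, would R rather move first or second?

first

If R leads: Player 2's best replies are A→c3, B→c1, C→c2, D→c3; R's induced payoffs 6, 6, 7, 3; outcome (C, c2), payoffs (7, 6).
If Player 2 leads: R's best replies are c1→D, c2→D, c3→A; Player 2's induced payoffs 0, 1, 11; outcome (A, c3), payoffs (6, 11).
R gets 7 moving first and 6 moving second, so R prefers to move first.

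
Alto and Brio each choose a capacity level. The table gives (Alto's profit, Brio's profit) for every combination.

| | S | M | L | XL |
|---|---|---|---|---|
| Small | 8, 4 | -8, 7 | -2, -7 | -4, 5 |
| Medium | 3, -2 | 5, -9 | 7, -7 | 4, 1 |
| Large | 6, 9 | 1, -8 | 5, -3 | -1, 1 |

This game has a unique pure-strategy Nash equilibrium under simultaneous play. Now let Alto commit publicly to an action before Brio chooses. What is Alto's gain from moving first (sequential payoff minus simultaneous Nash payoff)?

Backward induction with Alto moving first.
- Small: BR = M, leader payoff -8.
- Medium: BR = XL, leader payoff 4.
- Large: BR = S, leader payoff 6.
Alto's induced payoffs are -8, 4, 6, so Alto commits to Large. Subgame-perfect outcome: (Large, S) with payoffs (6, 9).
Under simultaneous play:
Alto's best replies: S→Small; M→Medium; L→Medium; XL→Medium.
Brio's best replies: Small→M; Medium→XL; Large→S.
Only (Medium, XL) has each player best-responding; Nash payoffs (4, 1).
Alto's commitment gain: 6 − 4 = 2.

2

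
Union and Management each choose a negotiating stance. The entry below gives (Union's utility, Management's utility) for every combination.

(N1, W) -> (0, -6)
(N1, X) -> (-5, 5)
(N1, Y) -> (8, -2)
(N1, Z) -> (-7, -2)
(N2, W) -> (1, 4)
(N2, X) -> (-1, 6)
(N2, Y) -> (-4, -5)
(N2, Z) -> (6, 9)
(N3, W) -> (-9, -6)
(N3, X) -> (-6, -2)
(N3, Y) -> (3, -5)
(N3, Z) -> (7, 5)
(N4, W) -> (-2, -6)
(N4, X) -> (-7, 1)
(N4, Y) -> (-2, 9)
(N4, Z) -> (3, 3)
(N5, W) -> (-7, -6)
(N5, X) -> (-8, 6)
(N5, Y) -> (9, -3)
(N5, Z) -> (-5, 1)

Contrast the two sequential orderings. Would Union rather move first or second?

If Union leads: Management's best replies are N1→X, N2→Z, N3→Z, N4→Y, N5→X; Union's induced payoffs -5, 6, 7, -2, -8; outcome (N3, Z), payoffs (7, 5).
If Management leads: Union's best replies are W→N2, X→N2, Y→N5, Z→N3; Management's induced payoffs 4, 6, -3, 5; outcome (N2, X), payoffs (-1, 6).
Union gets 7 moving first and -1 moving second, so Union prefers to move first.

first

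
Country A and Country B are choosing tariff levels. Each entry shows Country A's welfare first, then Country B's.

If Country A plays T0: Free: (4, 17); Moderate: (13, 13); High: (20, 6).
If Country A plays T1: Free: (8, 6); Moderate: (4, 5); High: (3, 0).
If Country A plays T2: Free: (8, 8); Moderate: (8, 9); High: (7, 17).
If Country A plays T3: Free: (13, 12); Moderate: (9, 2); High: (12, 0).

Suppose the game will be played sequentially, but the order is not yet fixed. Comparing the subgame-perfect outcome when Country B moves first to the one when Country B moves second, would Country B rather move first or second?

If Country A leads: Country B's best replies are T0→Free, T1→Free, T2→High, T3→Free; Country A's induced payoffs 4, 8, 7, 13; outcome (T3, Free), payoffs (13, 12).
If Country B leads: Country A's best replies are Free→T3, Moderate→T0, High→T0; Country B's induced payoffs 12, 13, 6; outcome (T0, Moderate), payoffs (13, 13).
Country B gets 13 moving first and 12 moving second, so Country B prefers to move first.

first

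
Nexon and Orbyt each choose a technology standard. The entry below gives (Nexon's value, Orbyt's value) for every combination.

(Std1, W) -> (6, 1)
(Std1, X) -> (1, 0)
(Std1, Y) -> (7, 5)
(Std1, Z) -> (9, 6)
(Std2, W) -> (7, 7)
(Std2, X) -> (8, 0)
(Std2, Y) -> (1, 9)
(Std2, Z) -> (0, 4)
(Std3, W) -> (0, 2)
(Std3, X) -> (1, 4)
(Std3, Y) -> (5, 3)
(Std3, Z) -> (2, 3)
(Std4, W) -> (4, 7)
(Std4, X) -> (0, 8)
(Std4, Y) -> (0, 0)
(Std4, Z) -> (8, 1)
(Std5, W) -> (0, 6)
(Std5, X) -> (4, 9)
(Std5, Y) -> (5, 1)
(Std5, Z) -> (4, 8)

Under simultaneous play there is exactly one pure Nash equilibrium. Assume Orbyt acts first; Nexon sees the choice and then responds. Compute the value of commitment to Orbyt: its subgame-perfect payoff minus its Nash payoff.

Work backward from Nexon's decision.
- W: Nexon compares 6, 7, 0, 4, 0 and picks Std2; Orbyt would get 7.
- X: Nexon compares 1, 8, 1, 0, 4 and picks Std2; Orbyt would get 0.
- Y: Nexon compares 7, 1, 5, 0, 5 and picks Std1; Orbyt would get 5.
- Z: Nexon compares 9, 0, 2, 8, 4 and picks Std1; Orbyt would get 6.
Among 7, 0, 5, 6, the best is 7 at W. Subgame-perfect outcome: (Std2, W) with payoffs (7, 7).
Under simultaneous play:
Nexon's best replies: W→Std2; X→Std2; Y→Std1; Z→Std1.
Orbyt's best replies: Std1→Z; Std2→Y; Std3→X; Std4→X; Std5→X.
Only (Std1, Z) has each player best-responding; Nash payoffs (9, 6).
Orbyt's commitment gain: 7 − 6 = 1.

1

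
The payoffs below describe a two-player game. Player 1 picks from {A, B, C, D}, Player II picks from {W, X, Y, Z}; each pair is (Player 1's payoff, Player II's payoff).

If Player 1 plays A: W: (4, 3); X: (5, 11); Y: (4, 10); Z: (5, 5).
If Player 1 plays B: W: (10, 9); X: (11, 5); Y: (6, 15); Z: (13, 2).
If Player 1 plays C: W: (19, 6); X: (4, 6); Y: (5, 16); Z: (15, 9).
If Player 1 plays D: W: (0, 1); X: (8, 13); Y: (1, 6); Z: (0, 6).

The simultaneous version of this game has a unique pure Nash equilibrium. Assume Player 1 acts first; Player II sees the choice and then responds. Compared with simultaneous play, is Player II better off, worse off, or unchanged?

worse off

Player II best-responds to each possible Player 1 move:
- A: Player II compares 3, 11, 10, 5 and picks X; Player 1 would get 5.
- B: Player II compares 9, 5, 15, 2 and picks Y; Player 1 would get 6.
- C: Player II compares 6, 6, 16, 9 and picks Y; Player 1 would get 5.
- D: Player II compares 1, 13, 6, 6 and picks X; Player 1 would get 8.
Maximizing over 5, 6, 5, 8, Player 1 chooses D. Subgame-perfect outcome: (D, X) with payoffs (8, 13).
Under simultaneous play:
Player 1's best replies: W→C; X→B; Y→B; Z→C.
Player II's best replies: A→X; B→Y; C→Y; D→X.
The unique mutual best reply is (B, Y), giving (6, 15).
Player II earns 13 sequentially versus 15 at the Nash outcome: worse off.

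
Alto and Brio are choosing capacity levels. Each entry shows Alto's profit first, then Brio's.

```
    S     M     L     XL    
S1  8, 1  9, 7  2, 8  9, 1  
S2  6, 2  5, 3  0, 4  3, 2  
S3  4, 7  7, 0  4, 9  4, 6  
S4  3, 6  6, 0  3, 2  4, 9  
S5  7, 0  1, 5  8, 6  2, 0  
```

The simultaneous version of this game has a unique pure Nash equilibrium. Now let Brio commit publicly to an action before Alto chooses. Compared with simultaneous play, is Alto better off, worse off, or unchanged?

Work backward from Alto's decision.
- S: Alto compares 8, 6, 4, 3, 7 and picks S1; Brio would get 1.
- M: Alto compares 9, 5, 7, 6, 1 and picks S1; Brio would get 7.
- L: Alto compares 2, 0, 4, 3, 8 and picks S5; Brio would get 6.
- XL: Alto compares 9, 3, 4, 4, 2 and picks S1; Brio would get 1.
Maximizing over 1, 7, 6, 1, Brio chooses M. Subgame-perfect outcome: (S1, M) with payoffs (9, 7).
For the simultaneous game, intersect best replies.
Alto's best replies: S→S1; M→S1; L→S5; XL→S1.
Brio's best replies: S1→L; S2→L; S3→L; S4→XL; S5→L.
Only (S5, L) has each player best-responding; Nash payoffs (8, 6).
Alto earns 9 sequentially versus 8 at the Nash outcome: better off.

better off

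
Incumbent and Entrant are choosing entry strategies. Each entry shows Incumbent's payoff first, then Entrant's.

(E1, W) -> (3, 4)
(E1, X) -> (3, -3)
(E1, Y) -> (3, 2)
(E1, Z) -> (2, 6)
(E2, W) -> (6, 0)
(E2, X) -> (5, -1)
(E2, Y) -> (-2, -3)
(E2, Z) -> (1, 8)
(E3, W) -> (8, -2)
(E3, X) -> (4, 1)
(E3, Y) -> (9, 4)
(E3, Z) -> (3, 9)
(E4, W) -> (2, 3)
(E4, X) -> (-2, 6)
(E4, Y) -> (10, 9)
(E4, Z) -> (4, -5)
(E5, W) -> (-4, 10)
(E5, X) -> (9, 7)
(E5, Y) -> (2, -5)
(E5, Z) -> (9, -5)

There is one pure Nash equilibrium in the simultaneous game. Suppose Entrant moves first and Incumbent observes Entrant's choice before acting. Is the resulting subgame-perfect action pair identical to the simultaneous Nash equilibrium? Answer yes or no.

yes

Backward induction with Entrant moving first.
- W: BR = E3, leader payoff -2.
- X: BR = E5, leader payoff 7.
- Y: BR = E4, leader payoff 9.
- Z: BR = E5, leader payoff -5.
Entrant's induced payoffs are -2, 7, 9, -5, so Entrant commits to Y. Subgame-perfect outcome: (E4, Y) with payoffs (10, 9).
Under simultaneous play:
Incumbent's best replies: W→E3; X→E5; Y→E4; Z→E5.
Entrant's best replies: E1→Z; E2→Z; E3→Z; E4→Y; E5→W.
Only (E4, Y) has each player best-responding; Nash payoffs (10, 9).
Sequential outcome (E4, Y) coincides with the Nash profile (E4, Y).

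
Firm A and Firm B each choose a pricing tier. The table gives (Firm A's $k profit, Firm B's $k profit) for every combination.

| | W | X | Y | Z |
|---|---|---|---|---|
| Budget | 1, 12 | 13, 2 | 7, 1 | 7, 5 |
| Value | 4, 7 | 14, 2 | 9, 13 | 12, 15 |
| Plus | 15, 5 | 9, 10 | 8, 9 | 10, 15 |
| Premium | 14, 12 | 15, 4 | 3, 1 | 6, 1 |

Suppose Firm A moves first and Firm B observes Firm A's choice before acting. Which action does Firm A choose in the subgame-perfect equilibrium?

Firm B best-responds to each possible Firm A move:
- Budget: BR = W, leader payoff 1.
- Value: BR = Z, leader payoff 12.
- Plus: BR = Z, leader payoff 10.
- Premium: BR = W, leader payoff 14.
Firm A's induced payoffs are 1, 12, 10, 14, so Firm A commits to Premium. Subgame-perfect outcome: (Premium, W) with payoffs (14, 12).

Premium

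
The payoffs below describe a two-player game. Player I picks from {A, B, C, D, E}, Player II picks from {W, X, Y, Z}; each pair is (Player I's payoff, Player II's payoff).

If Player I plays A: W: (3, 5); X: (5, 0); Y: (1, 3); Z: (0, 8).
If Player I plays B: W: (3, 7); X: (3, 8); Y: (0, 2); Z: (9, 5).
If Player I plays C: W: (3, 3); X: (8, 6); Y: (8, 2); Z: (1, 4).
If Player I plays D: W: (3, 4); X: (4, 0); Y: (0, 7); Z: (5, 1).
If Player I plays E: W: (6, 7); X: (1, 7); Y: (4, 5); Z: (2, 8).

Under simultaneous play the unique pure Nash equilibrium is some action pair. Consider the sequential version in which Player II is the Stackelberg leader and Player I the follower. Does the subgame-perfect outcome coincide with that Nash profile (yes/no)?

no

Backward induction with Player II moving first.
- W → Player I plays E (best of 3, 3, 3, 3, 6); Player II gets 7.
- X → Player I plays C (best of 5, 3, 8, 4, 1); Player II gets 6.
- Y → Player I plays C (best of 1, 0, 8, 0, 4); Player II gets 2.
- Z → Player I plays B (best of 0, 9, 1, 5, 2); Player II gets 5.
Maximizing over 7, 6, 2, 5, Player II chooses W. Subgame-perfect outcome: (E, W) with payoffs (6, 7).
Under simultaneous play:
Player I's best replies: W→E; X→C; Y→C; Z→B.
Player II's best replies: A→Z; B→X; C→X; D→Y; E→Z.
The unique mutual best reply is (C, X), giving (8, 6).
Sequential outcome (E, W) differs from the Nash profile (C, X).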